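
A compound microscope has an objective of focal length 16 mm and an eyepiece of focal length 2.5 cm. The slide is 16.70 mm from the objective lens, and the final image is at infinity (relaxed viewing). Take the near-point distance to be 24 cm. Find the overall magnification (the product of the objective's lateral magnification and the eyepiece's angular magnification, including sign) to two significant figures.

Convert to cm: f_obj = 16 mm = 1.6 cm; d_o = 16.70 mm = 1.67 cm.
Objective: 1/d_i = 1/f_obj - 1/d_o = 1/1.6 - 1/1.67 = 0.02620 cm^-1, so d_i = 38.171 cm.
m_obj = -d_i/d_o = -38.171/1.67 = -22.857.
Eyepiece angular magnification (image at infinity): M_eye = D/f_e = 24/2.5 = 9.600.
Overall M = m_obj x M_eye = (-22.857)(9.600) = -219.43.

-220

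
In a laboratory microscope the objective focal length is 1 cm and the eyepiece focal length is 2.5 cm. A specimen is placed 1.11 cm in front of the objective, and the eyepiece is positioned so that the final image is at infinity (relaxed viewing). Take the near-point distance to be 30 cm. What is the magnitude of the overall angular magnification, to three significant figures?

109

Objective: 1/d_i = 1/f_obj - 1/d_o = 1/1 - 1/1.11 = 0.09910 cm^-1, so d_i = 10.091 cm.
m_obj = -d_i/d_o = -10.091/1.11 = -9.091.
Eyepiece angular magnification (image at infinity): M_eye = D/f_e = 30/2.5 = 12.000.
Overall M = m_obj x M_eye = (-9.091)(12.000) = -109.09.
|M| = 109.09.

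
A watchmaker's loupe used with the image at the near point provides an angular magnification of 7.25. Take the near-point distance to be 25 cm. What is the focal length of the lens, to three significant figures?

4.00 cm

For the image at the near point, M = 1 + D/f.
f = D/(M - 1) = 25/(7.25 - 1) = 4.000 cm.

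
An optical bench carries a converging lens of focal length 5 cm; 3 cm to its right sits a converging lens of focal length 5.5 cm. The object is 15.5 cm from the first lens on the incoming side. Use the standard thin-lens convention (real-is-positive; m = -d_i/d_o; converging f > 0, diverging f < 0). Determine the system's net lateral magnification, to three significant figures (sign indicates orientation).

Lens 1: 1/d_i1 = 1/f_1 - 1/d_o1 = 1/5 - 1/15.5 = 0.13548 cm^-1, so d_i1 = 7.381 cm.
m_1 = -(7.381)/15.5 = -0.4762.
Since 7.381 cm > 3 cm, the first image lies past the second lens and serves as a virtual object: d_o2 = L - d_i1 = -4.381 cm.
Lens 2: 1/d_i2 = 1/f_2 - 1/d_o2 = 1/5.5 - 1/(-4.381) = 0.41008 cm^-1, so d_i2 = 2.439 cm.
m_2 = -(2.439)/(-4.381) = 0.5566.
Total m = m_1 x m_2 = (-0.4762)(0.5566) = -0.2651.

-0.265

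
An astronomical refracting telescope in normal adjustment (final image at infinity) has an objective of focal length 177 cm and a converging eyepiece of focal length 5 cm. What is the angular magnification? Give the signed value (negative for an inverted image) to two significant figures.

-35

M = -f_obj/f_eye = -177/(5) = -35.400.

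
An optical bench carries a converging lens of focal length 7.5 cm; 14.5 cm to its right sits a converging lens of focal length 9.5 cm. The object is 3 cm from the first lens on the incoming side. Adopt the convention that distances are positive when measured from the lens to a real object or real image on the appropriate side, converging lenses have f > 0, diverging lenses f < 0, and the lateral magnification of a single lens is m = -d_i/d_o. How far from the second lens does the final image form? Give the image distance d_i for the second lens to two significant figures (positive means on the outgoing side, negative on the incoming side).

19 cm

Applying the thin-lens equation to the first lens, 1/7.5 = 1/3 + 1/d_i1, which gives d_i1 = -5.000 cm.
With d_i1 < 0 the first image is virtual and lies on the object side; the object distance for lens 2 is d_o2 = 14.5 - (-5.000) = 19.500 cm.
Applying the thin-lens equation again with f_2 = 9.5 cm and d_o2 = 19.500 cm gives d_i2 = 18.525 cm.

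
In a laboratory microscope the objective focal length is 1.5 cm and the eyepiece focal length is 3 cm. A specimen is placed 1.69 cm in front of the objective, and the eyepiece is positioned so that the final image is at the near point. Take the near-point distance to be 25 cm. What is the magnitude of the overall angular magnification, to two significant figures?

74

Objective: 1/d_i = 1/f_obj - 1/d_o = 1/1.5 - 1/1.69 = 0.07495 cm^-1, so d_i = 13.342 cm.
m_obj = -d_i/d_o = -13.342/1.69 = -7.895.
Eyepiece angular magnification (image at near point): M_eye = 1 + D/f_e = 1 + 25/3 = 9.333.
Overall M = m_obj x M_eye = (-7.895)(9.333) = -73.68.
|M| = 73.68.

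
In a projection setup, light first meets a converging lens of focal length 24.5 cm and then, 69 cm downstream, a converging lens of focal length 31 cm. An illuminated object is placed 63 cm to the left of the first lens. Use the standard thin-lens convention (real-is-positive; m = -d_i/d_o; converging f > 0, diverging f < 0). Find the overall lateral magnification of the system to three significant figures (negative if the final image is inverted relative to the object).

-9.43

Applying the thin-lens equation to the first lens, 1/24.5 = 1/63 + 1/d_i1, which gives d_i1 = 40.091 cm.
Its lateral magnification is m_1 = -d_i1/d_o1 = -(40.091)/63 = -0.6364.
That image sits 28.909 cm in front of the second lens, so d_o2 = 28.909 cm.
Applying the thin-lens equation again with f_2 = 31 cm and d_o2 = 28.909 cm gives d_i2 = -428.609 cm.
m_2 = -(-428.609)/(28.909) = 14.8261.
The system's lateral magnification is m_1 m_2 = (-0.6364)(14.8261) = -9.4348.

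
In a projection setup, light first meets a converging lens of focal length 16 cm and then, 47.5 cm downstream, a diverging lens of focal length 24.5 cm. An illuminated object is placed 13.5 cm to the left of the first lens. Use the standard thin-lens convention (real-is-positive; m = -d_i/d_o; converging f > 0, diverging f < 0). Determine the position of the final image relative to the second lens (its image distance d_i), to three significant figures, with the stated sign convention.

-20.7 cm

First lens: d_i1 = 1/(1/16 - 1/13.5) = -86.400 cm.
The intermediate image is virtual, 86.400 cm to the left of lens 1, so d_o2 = L - d_i1 = 47.5 - (-86.400) = 133.900 cm.
Second lens: d_i2 = 1/(1/(-24.5) - 1/(133.900)) = -20.711 cm.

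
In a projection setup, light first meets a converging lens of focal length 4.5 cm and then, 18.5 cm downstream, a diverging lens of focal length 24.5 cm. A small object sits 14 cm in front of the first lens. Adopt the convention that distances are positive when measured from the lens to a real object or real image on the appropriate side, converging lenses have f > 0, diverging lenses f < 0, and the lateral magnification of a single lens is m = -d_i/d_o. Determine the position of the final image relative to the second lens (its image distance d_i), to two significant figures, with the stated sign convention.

Lens 1: 1/d_i1 = 1/f_1 - 1/d_o1 = 1/4.5 - 1/14 = 0.15079 cm^-1, so d_i1 = 6.632 cm.
That image sits 11.868 cm in front of the second lens, so d_o2 = 11.868 cm.
Lens 2: 1/d_i2 = 1/f_2 - 1/d_o2 = 1/(-24.5) - 1/(11.868) = -0.12507 cm^-1, so d_i2 = -7.995 cm.

-8.0 cm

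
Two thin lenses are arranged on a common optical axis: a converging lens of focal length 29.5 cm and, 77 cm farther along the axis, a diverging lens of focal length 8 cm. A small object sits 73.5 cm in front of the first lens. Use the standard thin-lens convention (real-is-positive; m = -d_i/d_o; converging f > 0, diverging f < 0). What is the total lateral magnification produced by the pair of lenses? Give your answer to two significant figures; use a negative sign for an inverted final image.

-0.15

First lens: d_i1 = 1/(1/29.5 - 1/73.5) = 49.278 cm.
m_1 = -(49.278)/73.5 = -0.6705.
That image sits 27.722 cm in front of the second lens, so d_o2 = 27.722 cm.
Second lens: d_i2 = 1/(1/(-8) - 1/(27.722)) = -6.208 cm.
m_2 = -(-6.208)/(27.722) = 0.2240.
Overall magnification: m = m_1 m_2 = -0.1502.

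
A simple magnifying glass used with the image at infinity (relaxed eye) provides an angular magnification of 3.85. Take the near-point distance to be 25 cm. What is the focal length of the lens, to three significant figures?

For the image at infinity, M = D/f.
f = D/M = 25/3.85 = 6.494 cm.

6.49 cm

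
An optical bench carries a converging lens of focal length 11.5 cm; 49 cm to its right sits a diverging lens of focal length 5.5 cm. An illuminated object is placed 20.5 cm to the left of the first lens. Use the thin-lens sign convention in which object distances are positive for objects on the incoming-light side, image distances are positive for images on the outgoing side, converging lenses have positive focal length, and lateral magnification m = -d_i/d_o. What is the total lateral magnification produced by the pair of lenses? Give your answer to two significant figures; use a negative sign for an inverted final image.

Lens 1: 1/d_i1 = 1/f_1 - 1/d_o1 = 1/11.5 - 1/20.5 = 0.03818 cm^-1, so d_i1 = 26.194 cm.
m_1 = -(26.194)/20.5 = -1.2778.
That image sits 22.806 cm in front of the second lens, so d_o2 = 22.806 cm.
Lens 2: 1/d_i2 = 1/f_2 - 1/d_o2 = 1/(-5.5) - 1/(22.806) = -0.22567 cm^-1, so d_i2 = -4.431 cm.
m_2 = -(-4.431)/(22.806) = 0.1943.
Total m = m_1 x m_2 = (-1.2778)(0.1943) = -0.2483.

-0.25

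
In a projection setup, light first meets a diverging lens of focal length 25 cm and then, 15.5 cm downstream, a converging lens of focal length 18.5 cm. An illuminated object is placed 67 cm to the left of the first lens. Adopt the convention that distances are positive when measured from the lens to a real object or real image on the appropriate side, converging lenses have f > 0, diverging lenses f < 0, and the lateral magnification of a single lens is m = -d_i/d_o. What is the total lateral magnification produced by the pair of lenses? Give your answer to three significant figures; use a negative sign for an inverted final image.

-0.331

First lens: d_i1 = 1/(1/(-25) - 1/67) = -18.207 cm.
m_1 = -(-18.207)/67 = 0.2717.
The intermediate image is virtual, 18.207 cm to the left of lens 1, so d_o2 = L - d_i1 = 15.5 - (-18.207) = 33.707 cm.
Second lens: d_i2 = 1/(1/18.5 - 1/(33.707)) = 41.007 cm.
m_2 = -(41.007)/(33.707) = -1.2166.
The system's lateral magnification is m_1 m_2 = (0.2717)(-1.2166) = -0.3306.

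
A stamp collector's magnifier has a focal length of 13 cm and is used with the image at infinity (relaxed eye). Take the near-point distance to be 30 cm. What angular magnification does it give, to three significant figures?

2.31

M = D/f = 30/13 = 2.308.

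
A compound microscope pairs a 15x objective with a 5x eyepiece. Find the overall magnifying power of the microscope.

75

The overall magnification of a compound microscope is the product of the objective and eyepiece magnifications:
M = M_obj x M_eye = 15 x 5 = 75.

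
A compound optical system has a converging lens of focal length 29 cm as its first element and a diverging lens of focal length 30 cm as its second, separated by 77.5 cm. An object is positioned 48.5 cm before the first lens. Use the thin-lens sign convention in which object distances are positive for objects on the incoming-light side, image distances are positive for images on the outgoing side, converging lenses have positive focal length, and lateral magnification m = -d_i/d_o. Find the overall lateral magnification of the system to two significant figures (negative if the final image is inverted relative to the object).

Lens 1: 1/d_i1 = 1/f_1 - 1/d_o1 = 1/29 - 1/48.5 = 0.01386 cm^-1, so d_i1 = 72.128 cm.
m_1 = -(72.128)/48.5 = -1.4872.
The intermediate image is 72.128 cm to the right of lens 1, so d_o2 = L - d_i1 = 77.5 - 72.128 = 5.372 cm.
Lens 2: 1/d_i2 = 1/f_2 - 1/d_o2 = 1/(-30) - 1/(5.372) = -0.21949 cm^-1, so d_i2 = -4.556 cm.
m_2 = -(-4.556)/(5.372) = 0.8481.
The system's lateral magnification is m_1 m_2 = (-1.4872)(0.8481) = -1.2613.

-1.3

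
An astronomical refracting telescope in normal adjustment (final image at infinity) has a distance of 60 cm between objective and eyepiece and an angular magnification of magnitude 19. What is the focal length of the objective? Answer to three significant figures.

In normal adjustment the tube length equals f_obj + f_eye and |M| = f_obj/f_eye.
So f_obj = 19 f_eye and 19 f_eye + f_eye = 60 cm, giving f_eye = 60/20 = 3.000 cm and f_obj = 57.000 cm.

57.0 cm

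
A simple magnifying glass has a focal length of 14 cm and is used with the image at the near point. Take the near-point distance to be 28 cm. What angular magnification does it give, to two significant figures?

3.0

M = 1 + D/f = 1 + 28/14 = 3.000.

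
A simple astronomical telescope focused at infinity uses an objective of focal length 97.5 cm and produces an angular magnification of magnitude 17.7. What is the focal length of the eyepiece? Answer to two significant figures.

5.5 cm

|M| = f_obj/f_eye, so f_eye = f_obj/|M| = 97.5/17.7 = 5.508 cm.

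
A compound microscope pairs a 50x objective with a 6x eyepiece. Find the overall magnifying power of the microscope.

The overall magnification of a compound microscope is the product of the objective and eyepiece magnifications:
M = M_obj x M_eye = 50 x 6 = 300.

300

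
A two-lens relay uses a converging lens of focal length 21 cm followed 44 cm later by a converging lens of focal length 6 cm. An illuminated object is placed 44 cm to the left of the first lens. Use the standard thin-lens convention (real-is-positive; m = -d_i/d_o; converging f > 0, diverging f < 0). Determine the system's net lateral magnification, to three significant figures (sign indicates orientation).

-2.52

Applying the thin-lens equation to the first lens, 1/21 = 1/44 + 1/d_i1, which gives d_i1 = 40.174 cm.
Its lateral magnification is m_1 = -d_i1/d_o1 = -(40.174)/44 = -0.9130.
The intermediate image is 40.174 cm to the right of lens 1, so d_o2 = L - d_i1 = 44 - 40.174 = 3.826 cm.
Applying the thin-lens equation again with f_2 = 6 cm and d_o2 = 3.826 cm gives d_i2 = -10.560 cm.
m_2 = -(-10.560)/(3.826) = 2.7600.
The system's lateral magnification is m_1 m_2 = (-0.9130)(2.7600) = -2.5200.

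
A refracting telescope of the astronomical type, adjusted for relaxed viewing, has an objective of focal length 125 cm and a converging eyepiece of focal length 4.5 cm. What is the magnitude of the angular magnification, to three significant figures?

|M| = f_obj/|f_eye| = 125/4.5 = 27.778.

27.8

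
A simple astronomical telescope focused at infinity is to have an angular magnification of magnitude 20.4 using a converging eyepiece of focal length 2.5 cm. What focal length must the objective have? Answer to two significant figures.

51 cm

|M| = f_obj/|f_eye|, so f_obj = |M| x |f_eye| = 20.4 x 2.5 = 51.000 cm.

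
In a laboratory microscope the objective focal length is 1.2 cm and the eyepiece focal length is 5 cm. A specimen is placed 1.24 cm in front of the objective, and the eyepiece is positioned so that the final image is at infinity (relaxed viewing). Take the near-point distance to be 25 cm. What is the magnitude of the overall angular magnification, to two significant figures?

Objective: 1/d_i = 1/f_obj - 1/d_o = 1/1.2 - 1/1.24 = 0.02688 cm^-1, so d_i = 37.200 cm.
m_obj = -d_i/d_o = -37.200/1.24 = -30.000.
Eyepiece angular magnification (image at infinity): M_eye = D/f_e = 25/5 = 5.000.
Overall M = m_obj x M_eye = (-30.000)(5.000) = -150.00.
|M| = 150.00.

150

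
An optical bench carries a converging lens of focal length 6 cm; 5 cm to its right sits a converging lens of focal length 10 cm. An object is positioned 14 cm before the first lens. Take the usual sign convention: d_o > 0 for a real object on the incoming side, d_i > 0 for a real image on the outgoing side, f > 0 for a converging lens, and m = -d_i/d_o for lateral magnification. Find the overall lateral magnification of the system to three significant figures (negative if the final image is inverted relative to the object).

Lens 1: 1/d_i1 = 1/f_1 - 1/d_o1 = 1/6 - 1/14 = 0.09524 cm^-1, so d_i1 = 10.500 cm.
m_1 = -(10.500)/14 = -0.7500.
Since 10.500 cm > 5 cm, the first image lies past the second lens and serves as a virtual object: d_o2 = L - d_i1 = -5.500 cm.
Lens 2: 1/d_i2 = 1/f_2 - 1/d_o2 = 1/10 - 1/(-5.500) = 0.28182 cm^-1, so d_i2 = 3.548 cm.
m_2 = -(3.548)/(-5.500) = 0.6452.
The system's lateral magnification is m_1 m_2 = (-0.7500)(0.6452) = -0.4839.

-0.484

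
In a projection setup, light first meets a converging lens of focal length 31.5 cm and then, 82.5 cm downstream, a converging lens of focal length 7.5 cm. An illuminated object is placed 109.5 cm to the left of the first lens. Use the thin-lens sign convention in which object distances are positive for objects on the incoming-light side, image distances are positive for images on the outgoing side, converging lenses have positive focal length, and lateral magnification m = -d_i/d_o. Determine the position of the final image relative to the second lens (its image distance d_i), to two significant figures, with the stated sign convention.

9.3 cm

Lens 1: 1/d_i1 = 1/f_1 - 1/d_o1 = 1/31.5 - 1/109.5 = 0.02261 cm^-1, so d_i1 = 44.221 cm.
That image sits 38.279 cm in front of the second lens, so d_o2 = 38.279 cm.
Lens 2: 1/d_i2 = 1/f_2 - 1/d_o2 = 1/7.5 - 1/(38.279) = 0.10721 cm^-1, so d_i2 = 9.328 cm.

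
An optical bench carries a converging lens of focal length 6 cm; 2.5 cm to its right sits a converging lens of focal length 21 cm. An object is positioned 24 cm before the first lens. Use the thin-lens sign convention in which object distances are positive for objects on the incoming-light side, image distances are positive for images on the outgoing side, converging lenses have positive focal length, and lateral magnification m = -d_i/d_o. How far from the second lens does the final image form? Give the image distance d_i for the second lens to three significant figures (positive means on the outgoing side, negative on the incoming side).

4.36 cm

Applying the thin-lens equation to the first lens, 1/6 = 1/24 + 1/d_i1, which gives d_i1 = 8.000 cm.
Since 8.000 cm > 2.5 cm, the first image lies past the second lens and serves as a virtual object: d_o2 = L - d_i1 = -5.500 cm.
Applying the thin-lens equation again with f_2 = 21 cm and d_o2 = -5.500 cm gives d_i2 = 4.358 cm.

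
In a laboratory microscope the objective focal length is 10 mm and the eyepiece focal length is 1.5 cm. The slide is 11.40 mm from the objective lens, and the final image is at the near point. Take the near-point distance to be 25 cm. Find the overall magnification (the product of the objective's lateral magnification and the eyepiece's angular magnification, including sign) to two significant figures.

Convert to cm: f_obj = 10 mm = 1 cm; d_o = 11.40 mm = 1.14 cm.
Objective: 1/d_i = 1/f_obj - 1/d_o = 1/1 - 1/1.14 = 0.12281 cm^-1, so d_i = 8.143 cm.
m_obj = -d_i/d_o = -8.143/1.14 = -7.143.
Eyepiece angular magnification (image at near point): M_eye = 1 + D/f_e = 1 + 25/1.5 = 17.667.
Overall M = m_obj x M_eye = (-7.143)(17.667) = -126.19.

-130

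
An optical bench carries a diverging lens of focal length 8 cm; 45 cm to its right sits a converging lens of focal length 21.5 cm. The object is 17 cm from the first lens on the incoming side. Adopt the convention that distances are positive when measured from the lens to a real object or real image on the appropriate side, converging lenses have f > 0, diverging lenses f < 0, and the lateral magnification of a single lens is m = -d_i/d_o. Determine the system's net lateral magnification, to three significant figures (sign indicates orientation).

-0.238

Applying the thin-lens equation to the first lens, 1/(-8) = 1/17 + 1/d_i1, which gives d_i1 = -5.440 cm.
Its lateral magnification is m_1 = -d_i1/d_o1 = -(-5.440)/17 = 0.3200.
The intermediate image is virtual, 5.440 cm to the left of lens 1, so d_o2 = L - d_i1 = 45 - (-5.440) = 50.440 cm.
Applying the thin-lens equation again with f_2 = 21.5 cm and d_o2 = 50.440 cm gives d_i2 = 37.473 cm.
m_2 = -(37.473)/(50.440) = -0.7429.
The system's lateral magnification is m_1 m_2 = (0.3200)(-0.7429) = -0.2377.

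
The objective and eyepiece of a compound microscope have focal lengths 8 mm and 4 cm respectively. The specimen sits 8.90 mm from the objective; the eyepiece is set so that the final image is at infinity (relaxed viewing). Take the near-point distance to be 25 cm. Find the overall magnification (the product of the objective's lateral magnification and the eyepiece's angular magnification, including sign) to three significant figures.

Convert to cm: f_obj = 8 mm = 0.8 cm; d_o = 8.90 mm = 0.89 cm.
Objective: 1/d_i = 1/f_obj - 1/d_o = 1/0.8 - 1/0.89 = 0.12640 cm^-1, so d_i = 7.911 cm.
m_obj = -d_i/d_o = -7.911/0.89 = -8.889.
Eyepiece angular magnification (image at infinity): M_eye = D/f_e = 25/4 = 6.250.
Overall M = m_obj x M_eye = (-8.889)(6.250) = -55.56.

-55.6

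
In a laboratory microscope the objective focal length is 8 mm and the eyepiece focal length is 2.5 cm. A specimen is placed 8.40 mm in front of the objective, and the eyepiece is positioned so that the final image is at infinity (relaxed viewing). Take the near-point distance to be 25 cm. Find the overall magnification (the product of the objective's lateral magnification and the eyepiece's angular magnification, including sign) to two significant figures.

Convert to cm: f_obj = 8 mm = 0.8 cm; d_o = 8.40 mm = 0.84 cm.
Objective: 1/d_i = 1/f_obj - 1/d_o = 1/0.8 - 1/0.84 = 0.05952 cm^-1, so d_i = 16.800 cm.
m_obj = -d_i/d_o = -16.800/0.84 = -20.000.
Eyepiece angular magnification (image at infinity): M_eye = D/f_e = 25/2.5 = 10.000.
Overall M = m_obj x M_eye = (-20.000)(10.000) = -200.00.

-200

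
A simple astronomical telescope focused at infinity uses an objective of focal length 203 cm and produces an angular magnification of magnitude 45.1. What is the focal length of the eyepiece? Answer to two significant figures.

4.5 cm

|M| = f_obj/f_eye, so f_eye = f_obj/|M| = 203/45.1 = 4.501 cm.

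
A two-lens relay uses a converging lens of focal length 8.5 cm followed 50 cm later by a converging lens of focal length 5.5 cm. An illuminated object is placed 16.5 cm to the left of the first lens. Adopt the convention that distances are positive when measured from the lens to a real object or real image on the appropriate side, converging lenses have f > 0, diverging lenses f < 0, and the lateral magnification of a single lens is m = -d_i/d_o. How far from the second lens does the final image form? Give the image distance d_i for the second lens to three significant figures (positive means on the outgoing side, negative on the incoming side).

6.62 cm

Applying the thin-lens equation to the first lens, 1/8.5 = 1/16.5 + 1/d_i1, which gives d_i1 = 17.531 cm.
The intermediate image is 17.531 cm to the right of lens 1, so d_o2 = L - d_i1 = 50 - 17.531 = 32.469 cm.
Applying the thin-lens equation again with f_2 = 5.5 cm and d_o2 = 32.469 cm gives d_i2 = 6.622 cm.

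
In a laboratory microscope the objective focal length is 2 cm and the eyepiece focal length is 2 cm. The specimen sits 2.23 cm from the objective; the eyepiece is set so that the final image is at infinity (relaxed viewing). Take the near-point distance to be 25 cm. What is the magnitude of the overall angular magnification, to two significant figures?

Objective: 1/d_i = 1/f_obj - 1/d_o = 1/2 - 1/2.23 = 0.05157 cm^-1, so d_i = 19.391 cm.
m_obj = -d_i/d_o = -19.391/2.23 = -8.696.
Eyepiece angular magnification (image at infinity): M_eye = D/f_e = 25/2 = 12.500.
Overall M = m_obj x M_eye = (-8.696)(12.500) = -108.70.
|M| = 108.70.

110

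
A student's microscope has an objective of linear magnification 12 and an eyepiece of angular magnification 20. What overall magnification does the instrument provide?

240

The overall magnification of a compound microscope is the product of the objective and eyepiece magnifications:
M = M_obj x M_eye = 12 x 20 = 240.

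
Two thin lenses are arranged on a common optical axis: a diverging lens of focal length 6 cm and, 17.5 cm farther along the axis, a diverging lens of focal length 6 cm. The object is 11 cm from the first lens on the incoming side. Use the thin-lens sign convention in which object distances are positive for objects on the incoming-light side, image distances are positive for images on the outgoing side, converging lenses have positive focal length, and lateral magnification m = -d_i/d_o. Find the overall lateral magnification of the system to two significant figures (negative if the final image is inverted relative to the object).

First lens: d_i1 = 1/(1/(-6) - 1/11) = -3.882 cm.
m_1 = -(-3.882)/11 = 0.3529.
With d_i1 < 0 the first image is virtual and lies on the object side; the object distance for lens 2 is d_o2 = 17.5 - (-3.882) = 21.382 cm.
Second lens: d_i2 = 1/(1/(-6) - 1/(21.382)) = -4.685 cm.
m_2 = -(-4.685)/(21.382) = 0.2191.
Total m = m_1 x m_2 = (0.3529)(0.2191) = 0.0773.

0.077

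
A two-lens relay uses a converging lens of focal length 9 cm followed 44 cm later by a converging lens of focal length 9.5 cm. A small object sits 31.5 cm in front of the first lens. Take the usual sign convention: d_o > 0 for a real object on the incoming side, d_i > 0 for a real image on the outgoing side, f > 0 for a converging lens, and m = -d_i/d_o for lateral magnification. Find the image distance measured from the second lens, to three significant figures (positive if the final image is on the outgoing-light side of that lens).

Applying the thin-lens equation to the first lens, 1/9 = 1/31.5 + 1/d_i1, which gives d_i1 = 12.600 cm.
That image sits 31.400 cm in front of the second lens, so d_o2 = 31.400 cm.
Applying the thin-lens equation again with f_2 = 9.5 cm and d_o2 = 31.400 cm gives d_i2 = 13.621 cm.

13.6 cm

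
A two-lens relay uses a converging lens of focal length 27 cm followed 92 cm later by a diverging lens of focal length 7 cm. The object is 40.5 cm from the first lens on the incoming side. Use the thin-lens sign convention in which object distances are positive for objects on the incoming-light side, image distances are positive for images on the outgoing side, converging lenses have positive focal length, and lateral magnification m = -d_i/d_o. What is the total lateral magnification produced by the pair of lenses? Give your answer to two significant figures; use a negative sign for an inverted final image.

-0.78

First lens: d_i1 = 1/(1/27 - 1/40.5) = 81.000 cm.
m_1 = -(81.000)/40.5 = -2.0000.
The intermediate image is 81.000 cm to the right of lens 1, so d_o2 = L - d_i1 = 92 - 81.000 = 11.000 cm.
Second lens: d_i2 = 1/(1/(-7) - 1/(11.000)) = -4.278 cm.
m_2 = -(-4.278)/(11.000) = 0.3889.
The system's lateral magnification is m_1 m_2 = (-2.0000)(0.3889) = -0.7778.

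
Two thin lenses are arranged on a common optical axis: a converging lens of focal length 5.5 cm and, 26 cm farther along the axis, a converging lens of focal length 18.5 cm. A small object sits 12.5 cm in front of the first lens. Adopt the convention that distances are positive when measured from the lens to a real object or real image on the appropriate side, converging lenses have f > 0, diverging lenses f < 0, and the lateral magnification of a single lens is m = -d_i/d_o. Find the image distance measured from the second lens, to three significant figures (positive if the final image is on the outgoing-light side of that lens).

-129 cm

First lens: d_i1 = 1/(1/5.5 - 1/12.5) = 9.821 cm.
The intermediate image is 9.821 cm to the right of lens 1, so d_o2 = L - d_i1 = 26 - 9.821 = 16.179 cm.
Second lens: d_i2 = 1/(1/18.5 - 1/(16.179)) = -128.931 cm.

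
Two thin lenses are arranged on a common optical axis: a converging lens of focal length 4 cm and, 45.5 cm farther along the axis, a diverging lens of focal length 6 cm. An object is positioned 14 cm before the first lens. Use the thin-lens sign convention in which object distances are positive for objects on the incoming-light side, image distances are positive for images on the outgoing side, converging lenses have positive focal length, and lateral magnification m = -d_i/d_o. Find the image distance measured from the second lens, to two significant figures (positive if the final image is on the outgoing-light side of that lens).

First lens: d_i1 = 1/(1/4 - 1/14) = 5.600 cm.
The intermediate image is 5.600 cm to the right of lens 1, so d_o2 = L - d_i1 = 45.5 - 5.600 = 39.900 cm.
Second lens: d_i2 = 1/(1/(-6) - 1/(39.900)) = -5.216 cm.

-5.2 cm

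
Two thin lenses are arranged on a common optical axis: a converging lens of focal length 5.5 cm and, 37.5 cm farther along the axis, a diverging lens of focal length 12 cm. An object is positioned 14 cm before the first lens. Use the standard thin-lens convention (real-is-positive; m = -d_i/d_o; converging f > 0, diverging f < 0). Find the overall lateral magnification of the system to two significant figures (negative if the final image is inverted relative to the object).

-0.19

Applying the thin-lens equation to the first lens, 1/5.5 = 1/14 + 1/d_i1, which gives d_i1 = 9.059 cm.
Its lateral magnification is m_1 = -d_i1/d_o1 = -(9.059)/14 = -0.6471.
Object distance for lens 2: d_o2 = 37.5 - 9.059 = 28.441 cm.
Applying the thin-lens equation again with f_2 = -12 cm and d_o2 = 28.441 cm gives d_i2 = -8.439 cm.
m_2 = -(-8.439)/(28.441) = 0.2967.
Total m = m_1 x m_2 = (-0.6471)(0.2967) = -0.1920.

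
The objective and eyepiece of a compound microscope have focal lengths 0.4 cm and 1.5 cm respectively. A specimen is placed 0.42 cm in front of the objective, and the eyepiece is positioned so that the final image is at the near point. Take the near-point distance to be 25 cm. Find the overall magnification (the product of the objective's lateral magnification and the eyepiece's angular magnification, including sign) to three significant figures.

Objective: 1/d_i = 1/f_obj - 1/d_o = 1/0.4 - 1/0.42 = 0.11905 cm^-1, so d_i = 8.400 cm.
m_obj = -d_i/d_o = -8.400/0.42 = -20.000.
Eyepiece angular magnification (image at near point): M_eye = 1 + D/f_e = 1 + 25/1.5 = 17.667.
Overall M = m_obj x M_eye = (-20.000)(17.667) = -353.33.

-353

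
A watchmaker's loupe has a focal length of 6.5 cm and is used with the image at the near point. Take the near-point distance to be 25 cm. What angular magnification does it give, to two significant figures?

M = 1 + D/f = 1 + 25/6.5 = 4.846.

4.8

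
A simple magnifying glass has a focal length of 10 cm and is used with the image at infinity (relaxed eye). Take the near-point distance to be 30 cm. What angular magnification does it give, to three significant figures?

M = D/f = 30/10 = 3.000.

3.00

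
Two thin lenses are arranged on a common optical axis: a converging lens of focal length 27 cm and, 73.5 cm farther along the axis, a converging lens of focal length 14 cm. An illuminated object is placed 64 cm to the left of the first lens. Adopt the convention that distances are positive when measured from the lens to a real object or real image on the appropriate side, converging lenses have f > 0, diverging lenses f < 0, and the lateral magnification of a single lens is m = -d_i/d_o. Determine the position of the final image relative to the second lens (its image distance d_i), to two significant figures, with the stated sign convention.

29 cm

Lens 1: 1/d_i1 = 1/f_1 - 1/d_o1 = 1/27 - 1/64 = 0.02141 cm^-1, so d_i1 = 46.703 cm.
The intermediate image is 46.703 cm to the right of lens 1, so d_o2 = L - d_i1 = 73.5 - 46.703 = 26.797 cm.
Lens 2: 1/d_i2 = 1/f_2 - 1/d_o2 = 1/14 - 1/(26.797) = 0.03411 cm^-1, so d_i2 = 29.316 cm.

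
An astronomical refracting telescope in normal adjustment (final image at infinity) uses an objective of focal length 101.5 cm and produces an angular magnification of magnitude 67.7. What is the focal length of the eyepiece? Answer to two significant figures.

|M| = f_obj/f_eye, so f_eye = f_obj/|M| = 101.5/67.7 = 1.499 cm.

1.5 cm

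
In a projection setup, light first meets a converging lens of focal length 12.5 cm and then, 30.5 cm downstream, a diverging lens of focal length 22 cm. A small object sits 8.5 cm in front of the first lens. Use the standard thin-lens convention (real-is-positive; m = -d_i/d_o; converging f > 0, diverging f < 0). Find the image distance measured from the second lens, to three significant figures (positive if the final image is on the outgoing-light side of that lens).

Lens 1: 1/d_i1 = 1/f_1 - 1/d_o1 = 1/12.5 - 1/8.5 = -0.03765 cm^-1, so d_i1 = -26.563 cm.
The intermediate image is virtual, 26.563 cm to the left of lens 1, so d_o2 = L - d_i1 = 30.5 - (-26.563) = 57.062 cm.
Lens 2: 1/d_i2 = 1/f_2 - 1/d_o2 = 1/(-22) - 1/(57.062) = -0.06298 cm^-1, so d_i2 = -15.878 cm.

-15.9 cm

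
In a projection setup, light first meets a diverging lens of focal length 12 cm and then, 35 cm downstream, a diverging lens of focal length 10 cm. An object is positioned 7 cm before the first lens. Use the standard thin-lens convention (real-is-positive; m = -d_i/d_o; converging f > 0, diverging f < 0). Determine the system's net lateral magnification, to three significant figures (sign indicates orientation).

First lens: d_i1 = 1/(1/(-12) - 1/7) = -4.421 cm.
m_1 = -(-4.421)/7 = 0.6316.
The intermediate image is virtual, 4.421 cm to the left of lens 1, so d_o2 = L - d_i1 = 35 - (-4.421) = 39.421 cm.
Second lens: d_i2 = 1/(1/(-10) - 1/(39.421)) = -7.977 cm.
m_2 = -(-7.977)/(39.421) = 0.2023.
Overall magnification: m = m_1 m_2 = 0.1278.

0.128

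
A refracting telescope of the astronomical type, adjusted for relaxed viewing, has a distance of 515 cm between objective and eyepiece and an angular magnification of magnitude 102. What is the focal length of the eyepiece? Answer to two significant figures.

In normal adjustment the tube length equals f_obj + f_eye and |M| = f_obj/f_eye.
So f_obj = 102 f_eye and 102 f_eye + f_eye = 515 cm, giving f_eye = 515/103 = 5.000 cm and f_obj = 510.000 cm.

5.0 cm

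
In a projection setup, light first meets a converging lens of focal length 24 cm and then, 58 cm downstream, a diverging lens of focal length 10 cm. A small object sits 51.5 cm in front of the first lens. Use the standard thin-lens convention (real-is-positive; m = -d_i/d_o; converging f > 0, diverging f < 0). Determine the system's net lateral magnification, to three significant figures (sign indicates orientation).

-0.379

First lens: d_i1 = 1/(1/24 - 1/51.5) = 44.945 cm.
m_1 = -(44.945)/51.5 = -0.8727.
The intermediate image is 44.945 cm to the right of lens 1, so d_o2 = L - d_i1 = 58 - 44.945 = 13.055 cm.
Second lens: d_i2 = 1/(1/(-10) - 1/(13.055)) = -5.662 cm.
m_2 = -(-5.662)/(13.055) = 0.4338.
Overall magnification: m = m_1 m_2 = -0.3785.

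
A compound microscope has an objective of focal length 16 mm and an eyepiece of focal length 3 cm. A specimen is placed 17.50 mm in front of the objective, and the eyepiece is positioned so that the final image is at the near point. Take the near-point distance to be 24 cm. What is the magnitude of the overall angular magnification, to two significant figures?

96

Convert to cm: f_obj = 16 mm = 1.6 cm; d_o = 17.50 mm = 1.75 cm.
Objective: 1/d_i = 1/f_obj - 1/d_o = 1/1.6 - 1/1.75 = 0.05357 cm^-1, so d_i = 18.667 cm.
m_obj = -d_i/d_o = -18.667/1.75 = -10.667.
Eyepiece angular magnification (image at near point): M_eye = 1 + D/f_e = 1 + 24/3 = 9.000.
Overall M = m_obj x M_eye = (-10.667)(9.000) = -96.00.
|M| = 96.00.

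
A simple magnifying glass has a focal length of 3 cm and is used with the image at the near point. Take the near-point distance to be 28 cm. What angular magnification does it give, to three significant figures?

10.3

M = 1 + D/f = 1 + 28/3 = 10.333.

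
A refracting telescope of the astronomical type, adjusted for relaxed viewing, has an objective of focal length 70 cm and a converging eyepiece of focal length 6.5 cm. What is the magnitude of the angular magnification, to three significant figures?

|M| = f_obj/|f_eye| = 70/6.5 = 10.769.

10.8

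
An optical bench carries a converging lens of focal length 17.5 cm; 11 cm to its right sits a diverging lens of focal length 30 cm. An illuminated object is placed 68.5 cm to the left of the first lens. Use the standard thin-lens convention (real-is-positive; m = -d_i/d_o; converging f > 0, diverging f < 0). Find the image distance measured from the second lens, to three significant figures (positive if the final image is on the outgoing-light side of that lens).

21.4 cm

Applying the thin-lens equation to the first lens, 1/17.5 = 1/68.5 + 1/d_i1, which gives d_i1 = 23.505 cm.
This image would form 23.505 cm past lens 1, i.e. 12.505 cm beyond lens 2, so it is a virtual object for lens 2: d_o2 = 11 - 23.505 = -12.505 cm.
Applying the thin-lens equation again with f_2 = -30 cm and d_o2 = -12.505 cm gives d_i2 = 21.443 cm.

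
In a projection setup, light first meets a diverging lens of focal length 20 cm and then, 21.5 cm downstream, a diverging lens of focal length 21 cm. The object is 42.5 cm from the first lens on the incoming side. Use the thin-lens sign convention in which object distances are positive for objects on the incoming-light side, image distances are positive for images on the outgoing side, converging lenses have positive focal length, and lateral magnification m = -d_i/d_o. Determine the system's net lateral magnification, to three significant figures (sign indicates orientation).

0.120

First lens: d_i1 = 1/(1/(-20) - 1/42.5) = -13.600 cm.
m_1 = -(-13.600)/42.5 = 0.3200.
The intermediate image is virtual, 13.600 cm to the left of lens 1, so d_o2 = L - d_i1 = 21.5 - (-13.600) = 35.100 cm.
Second lens: d_i2 = 1/(1/(-21) - 1/(35.100)) = -13.139 cm.
m_2 = -(-13.139)/(35.100) = 0.3743.
Total m = m_1 x m_2 = (0.3200)(0.3743) = 0.1198.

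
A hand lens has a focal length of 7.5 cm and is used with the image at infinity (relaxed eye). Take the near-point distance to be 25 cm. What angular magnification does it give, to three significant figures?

3.33

M = D/f = 25/7.5 = 3.333.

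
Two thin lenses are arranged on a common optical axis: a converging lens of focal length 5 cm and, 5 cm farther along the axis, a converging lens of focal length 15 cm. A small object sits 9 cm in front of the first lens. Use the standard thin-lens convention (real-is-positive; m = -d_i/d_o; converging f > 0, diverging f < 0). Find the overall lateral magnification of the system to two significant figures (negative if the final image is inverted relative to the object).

First lens: d_i1 = 1/(1/5 - 1/9) = 11.250 cm.
m_1 = -(11.250)/9 = -1.2500.
This image would form 11.250 cm past lens 1, i.e. 6.250 cm beyond lens 2, so it is a virtual object for lens 2: d_o2 = 5 - 11.250 = -6.250 cm.
Second lens: d_i2 = 1/(1/15 - 1/(-6.250)) = 4.412 cm.
m_2 = -(4.412)/(-6.250) = 0.7059.
Total m = m_1 x m_2 = (-1.2500)(0.7059) = -0.8824.

-0.88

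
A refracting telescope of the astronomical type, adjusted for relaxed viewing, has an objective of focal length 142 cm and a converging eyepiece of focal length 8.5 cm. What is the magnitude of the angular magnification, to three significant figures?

16.7

|M| = f_obj/|f_eye| = 142/8.5 = 16.706.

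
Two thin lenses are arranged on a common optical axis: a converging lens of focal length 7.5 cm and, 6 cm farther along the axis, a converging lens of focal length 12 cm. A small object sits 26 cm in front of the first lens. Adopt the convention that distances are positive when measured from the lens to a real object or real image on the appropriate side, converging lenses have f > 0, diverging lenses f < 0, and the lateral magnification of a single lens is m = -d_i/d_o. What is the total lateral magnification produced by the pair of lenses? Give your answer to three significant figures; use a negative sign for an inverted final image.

Applying the thin-lens equation to the first lens, 1/7.5 = 1/26 + 1/d_i1, which gives d_i1 = 10.541 cm.
Its lateral magnification is m_1 = -d_i1/d_o1 = -(10.541)/26 = -0.4054.
Since 10.541 cm > 6 cm, the first image lies past the second lens and serves as a virtual object: d_o2 = L - d_i1 = -4.541 cm.
Applying the thin-lens equation again with f_2 = 12 cm and d_o2 = -4.541 cm gives d_i2 = 3.294 cm.
m_2 = -(3.294)/(-4.541) = 0.7255.
Overall magnification: m = m_1 m_2 = -0.2941.

-0.294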